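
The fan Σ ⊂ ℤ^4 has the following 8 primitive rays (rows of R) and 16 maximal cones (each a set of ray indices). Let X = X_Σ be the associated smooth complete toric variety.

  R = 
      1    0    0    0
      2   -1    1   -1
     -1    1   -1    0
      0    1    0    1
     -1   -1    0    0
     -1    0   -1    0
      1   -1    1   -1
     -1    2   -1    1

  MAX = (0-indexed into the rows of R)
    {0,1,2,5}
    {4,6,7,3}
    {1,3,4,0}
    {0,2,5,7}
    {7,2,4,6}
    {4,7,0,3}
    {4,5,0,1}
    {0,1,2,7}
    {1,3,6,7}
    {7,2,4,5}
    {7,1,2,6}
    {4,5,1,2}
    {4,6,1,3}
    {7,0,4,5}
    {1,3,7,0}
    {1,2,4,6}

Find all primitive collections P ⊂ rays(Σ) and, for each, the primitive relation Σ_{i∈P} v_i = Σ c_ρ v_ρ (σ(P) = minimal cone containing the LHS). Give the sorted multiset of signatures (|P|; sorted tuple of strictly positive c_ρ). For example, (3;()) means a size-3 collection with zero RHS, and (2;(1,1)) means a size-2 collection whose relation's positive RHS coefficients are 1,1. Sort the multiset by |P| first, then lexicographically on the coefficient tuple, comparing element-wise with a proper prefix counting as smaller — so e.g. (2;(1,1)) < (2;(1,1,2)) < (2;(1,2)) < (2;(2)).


Primitive collections (7):

  P={0,6}:  v_{0} + v_{6} = v_{1}  ⟹  sig = (2;(1))
  P={2,3}:  v_{2} + v_{3} = v_{7}  ⟹  sig = (2;(1))
  P={3,5}:  v_{3} + v_{5} = v_{0} + v_{4} + v_{7}  ⟹  sig = (2;(1,1,1))
  P={5,6}:  v_{5} + v_{6} = v_{1} + v_{2} + v_{4}  ⟹  sig = (2;(1,1,1))
  P={1,4,7}:  v_{1} + v_{4} + v_{7} = 0  ⟹  sig = (3;())
  P={0,2,4}:  v_{0} + v_{2} + v_{4} = v_{5}  ⟹  sig = (3;(1))
  P={1,5,7}:  v_{1} + v_{5} + v_{7} = v_{0} + v_{2}  ⟹  sig = (3;(1,1))

Signatures (|P|; sorted positive RHS coefficients), sorted:
[(2;(1)), (2;(1)), (2;(1,1,1)), (2;(1,1,1)), (3;()), (3;(1)), (3;(1,1))]


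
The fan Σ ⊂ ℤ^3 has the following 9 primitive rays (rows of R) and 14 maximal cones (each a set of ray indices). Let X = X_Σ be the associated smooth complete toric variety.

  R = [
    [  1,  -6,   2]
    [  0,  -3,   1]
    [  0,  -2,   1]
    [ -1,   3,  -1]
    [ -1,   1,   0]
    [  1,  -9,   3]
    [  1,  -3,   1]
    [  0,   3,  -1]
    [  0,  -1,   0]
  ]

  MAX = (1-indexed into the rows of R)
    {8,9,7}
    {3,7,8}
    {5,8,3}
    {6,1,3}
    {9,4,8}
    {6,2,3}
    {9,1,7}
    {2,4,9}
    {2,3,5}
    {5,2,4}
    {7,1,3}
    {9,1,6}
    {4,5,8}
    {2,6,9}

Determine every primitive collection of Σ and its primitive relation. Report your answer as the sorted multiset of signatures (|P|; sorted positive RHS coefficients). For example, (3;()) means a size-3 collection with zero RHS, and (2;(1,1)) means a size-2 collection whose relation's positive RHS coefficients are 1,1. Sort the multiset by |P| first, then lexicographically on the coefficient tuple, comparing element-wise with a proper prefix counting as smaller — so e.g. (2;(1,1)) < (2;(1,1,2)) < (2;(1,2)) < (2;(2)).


15 collections generate NE(X_Σ); each relation:

  • {2,8}:  v_{2} + v_{8} = 0 ; sig = (2;())
  • {4,7}:  v_{4} + v_{7} = 0 ; sig = (2;())
  • {1,2}:  v_{1} + v_{2} = v_{6} ; sig = (2;(1))
  • {1,4}:  v_{1} + v_{4} = v_{2} ; sig = (2;(1))
  • {1,8}:  v_{1} + v_{8} = v_{7} ; sig = (2;(1))
  • {2,7}:  v_{2} + v_{7} = v_{1} ; sig = (2;(1))
  • {3,4}:  v_{3} + v_{4} = v_{5} ; sig = (2;(1))
  • {3,9}:  v_{3} + v_{9} = v_{2} ; sig = (2;(1))
  • {5,7}:  v_{5} + v_{7} = v_{3} ; sig = (2;(1))
  • {6,8}:  v_{6} + v_{8} = v_{1} ; sig = (2;(1))
  • {1,5}:  v_{1} + v_{5} = v_{2} + v_{3} ; sig = (2;(1,1))
  • {5,9}:  v_{5} + v_{9} = v_{2} + v_{4} ; sig = (2;(1,1))
  • {5,6}:  v_{5} + v_{6} = 2·v_{2} + v_{3} ; sig = (2;(1,2))
  • {4,6}:  v_{4} + v_{6} = 2·v_{2} ; sig = (2;(2))
  • {6,7}:  v_{6} + v_{7} = 2·v_{1} ; sig = (2;(2))

Signatures (|P|; sorted positive RHS coefficients), sorted:
[(2;()), (2;()), (2;(1)), (2;(1)), (2;(1)), (2;(1)), (2;(1)), (2;(1)), (2;(1)), (2;(1)), (2;(1,1)), (2;(1,1)), (2;(1,2)), (2;(2)), (2;(2))]


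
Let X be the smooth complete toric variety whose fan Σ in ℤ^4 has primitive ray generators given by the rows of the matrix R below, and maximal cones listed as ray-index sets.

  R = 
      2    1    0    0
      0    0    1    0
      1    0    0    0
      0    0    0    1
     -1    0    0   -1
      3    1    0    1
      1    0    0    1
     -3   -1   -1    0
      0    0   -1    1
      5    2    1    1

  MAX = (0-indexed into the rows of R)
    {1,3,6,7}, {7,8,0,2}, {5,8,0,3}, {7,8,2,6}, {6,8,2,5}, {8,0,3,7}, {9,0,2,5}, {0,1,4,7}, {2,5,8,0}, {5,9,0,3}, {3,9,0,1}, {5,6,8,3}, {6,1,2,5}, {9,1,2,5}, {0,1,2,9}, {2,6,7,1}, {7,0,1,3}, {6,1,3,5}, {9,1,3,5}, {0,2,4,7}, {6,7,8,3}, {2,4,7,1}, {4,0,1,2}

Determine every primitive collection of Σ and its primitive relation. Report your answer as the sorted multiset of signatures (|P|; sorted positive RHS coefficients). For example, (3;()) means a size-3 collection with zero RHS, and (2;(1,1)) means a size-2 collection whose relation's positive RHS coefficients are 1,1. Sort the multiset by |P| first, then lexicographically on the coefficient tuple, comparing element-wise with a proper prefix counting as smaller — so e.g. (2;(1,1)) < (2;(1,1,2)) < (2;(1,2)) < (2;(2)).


14 minimal non-faces of Δ(Σ) (on 10 rays):

  P={4,6}:  v_{4} + v_{6} = 0  ⇒ sig = (2;())
  P={0,6}:  v_{0} + v_{6} = v_{5}  ⇒ sig = (2;(1))
  P={1,8}:  v_{1} + v_{8} = v_{3}  ⇒ sig = (2;(1))
  P={2,3}:  v_{2} + v_{3} = v_{6}  ⇒ sig = (2;(1))
  P={4,5}:  v_{4} + v_{5} = v_{0}  ⇒ sig = (2;(1))
  P={5,7}:  v_{5} + v_{7} = v_{8}  ⇒ sig = (2;(1))
  P={4,8}:  v_{4} + v_{8} = v_{0} + v_{7}  ⇒ sig = (2;(1,1))
  P={7,9}:  v_{7} + v_{9} = v_{0} + v_{3}  ⇒ sig = (2;(1,1))
  P={3,4}:  v_{3} + v_{4} = v_{0} + v_{1} + v_{7}  ⇒ sig = (2;(1,1,1))
  P={8,9}:  v_{8} + v_{9} = v_{0} + v_{3} + v_{5}  ⇒ sig = (2;(1,1,1))
  P={4,9}:  v_{4} + v_{9} = 2·v_{0} + v_{1}  ⇒ sig = (2;(1,2))
  P={6,9}:  v_{6} + v_{9} = v_{1} + 2·v_{5}  ⇒ sig = (2;(1,2))
  P={0,1,5}:  v_{0} + v_{1} + v_{5} = v_{9}  ⇒ sig = (3;(1))
  P={0,1,2,7}:  v_{0} + v_{1} + v_{2} + v_{7} = 0  ⇒ sig = (4;())

Sorted signature multiset PRS(X):
    (2;())
    (2;(1))
    (2;(1))
    (2;(1))
    (2;(1))
    (2;(1))
    (2;(1,1))
    (2;(1,1))
    (2;(1,1,1))
    (2;(1,1,1))
    (2;(1,2))
    (2;(1,2))
    (3;(1))
    (4;())


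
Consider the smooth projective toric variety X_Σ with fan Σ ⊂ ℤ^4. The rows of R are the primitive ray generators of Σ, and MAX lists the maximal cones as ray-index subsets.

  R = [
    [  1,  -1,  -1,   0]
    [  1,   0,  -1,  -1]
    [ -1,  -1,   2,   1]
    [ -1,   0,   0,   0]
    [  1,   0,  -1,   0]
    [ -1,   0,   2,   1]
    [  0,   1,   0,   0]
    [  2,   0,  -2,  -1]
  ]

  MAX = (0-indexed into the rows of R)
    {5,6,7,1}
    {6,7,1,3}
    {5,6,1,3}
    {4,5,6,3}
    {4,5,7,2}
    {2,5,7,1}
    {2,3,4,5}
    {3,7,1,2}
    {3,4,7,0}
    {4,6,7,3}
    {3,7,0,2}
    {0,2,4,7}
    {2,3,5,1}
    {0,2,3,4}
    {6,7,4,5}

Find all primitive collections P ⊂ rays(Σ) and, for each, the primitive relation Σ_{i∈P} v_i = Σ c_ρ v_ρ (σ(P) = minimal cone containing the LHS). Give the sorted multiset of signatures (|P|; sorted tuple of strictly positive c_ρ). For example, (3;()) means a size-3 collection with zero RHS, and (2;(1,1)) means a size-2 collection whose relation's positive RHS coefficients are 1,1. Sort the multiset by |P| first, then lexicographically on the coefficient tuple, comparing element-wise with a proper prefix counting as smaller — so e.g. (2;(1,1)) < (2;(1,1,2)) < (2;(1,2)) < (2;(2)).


Primitive collections (7):

  P={0,6}:  v_{0} + v_{6} = v_{4}  so sig = (2;(1))
  P={1,4}:  v_{1} + v_{4} = v_{7}  so sig = (2;(1))
  P={2,6}:  v_{2} + v_{6} = v_{5}  so sig = (2;(1))
  P={0,5}:  v_{0} + v_{5} = v_{2} + v_{4}  so sig = (2;(1,1))
  P={0,1}:  v_{0} + v_{1} = v_{2} + v_{3} + 2·v_{7}  so sig = (2;(1,1,2))
  P={3,5,7}:  v_{3} + v_{5} + v_{7} = 0  so sig = (3;())
  P={2,3,4,7}:  v_{2} + v_{3} + v_{4} + v_{7} = v_{0}  so sig = (4;(1))

Signatures (|P|; sorted positive RHS coefficients), sorted:
    (2;(1))
    (2;(1))
    (2;(1))
    (2;(1,1))
    (2;(1,1,2))
    (3;())
    (4;(1))


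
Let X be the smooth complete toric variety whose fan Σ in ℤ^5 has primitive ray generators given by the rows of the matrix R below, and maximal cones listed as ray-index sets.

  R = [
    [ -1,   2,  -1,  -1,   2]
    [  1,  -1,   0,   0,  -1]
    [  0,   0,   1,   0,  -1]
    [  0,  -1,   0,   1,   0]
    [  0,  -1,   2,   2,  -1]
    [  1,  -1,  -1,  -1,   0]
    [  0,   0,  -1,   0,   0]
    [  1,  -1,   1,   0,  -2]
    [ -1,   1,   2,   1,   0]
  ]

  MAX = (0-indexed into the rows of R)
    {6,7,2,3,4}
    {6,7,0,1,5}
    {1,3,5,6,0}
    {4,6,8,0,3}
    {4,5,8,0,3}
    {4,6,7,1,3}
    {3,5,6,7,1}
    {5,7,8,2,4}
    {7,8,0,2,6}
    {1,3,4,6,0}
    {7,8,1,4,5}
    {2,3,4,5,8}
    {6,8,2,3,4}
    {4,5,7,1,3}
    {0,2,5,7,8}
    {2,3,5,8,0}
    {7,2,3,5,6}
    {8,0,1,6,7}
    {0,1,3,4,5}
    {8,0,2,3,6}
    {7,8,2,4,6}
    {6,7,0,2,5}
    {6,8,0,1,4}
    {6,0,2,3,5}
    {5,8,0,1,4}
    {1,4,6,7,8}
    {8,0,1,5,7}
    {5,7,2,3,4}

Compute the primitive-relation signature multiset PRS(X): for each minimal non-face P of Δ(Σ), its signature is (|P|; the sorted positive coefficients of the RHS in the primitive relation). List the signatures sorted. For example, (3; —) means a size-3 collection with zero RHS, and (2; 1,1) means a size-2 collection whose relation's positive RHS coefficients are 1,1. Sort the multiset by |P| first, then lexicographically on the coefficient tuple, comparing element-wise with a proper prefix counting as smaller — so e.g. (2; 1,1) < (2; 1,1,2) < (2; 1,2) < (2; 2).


Δ(Σ) — 9 vertices, 8 min non-faces:

  P={1,2}:  v_{1} + v_{2} = v_{7}  →  sig = (2; 1)
  P={0,3,7}:  v_{0} + v_{3} + v_{7} = 0  →  sig = (3; —)
  P={5,6,8}:  v_{5} + v_{6} + v_{8} = 0  →  sig = (3; —)
  P={0,2,4}:  v_{0} + v_{2} + v_{4} = v_{8}  →  sig = (3; 1)
  P={1,3,8}:  v_{1} + v_{3} + v_{8} = v_{4}  →  sig = (3; 1)
  P={0,4,7}:  v_{0} + v_{4} + v_{7} = v_{1} + v_{8}  →  sig = (3; 1,1)
  P={3,7,8}:  v_{3} + v_{7} + v_{8} = v_{2} + v_{4}  →  sig = (3; 1,1)
  P={4,5,6}:  v_{4} + v_{5} + v_{6} = v_{1} + v_{3}  →  sig = (3; 1,1)

so the primitive-relation signature multiset is
{ (2; 1),  (3; —) ×2,  (3; 1) ×2,  (3; 1,1) ×3 }


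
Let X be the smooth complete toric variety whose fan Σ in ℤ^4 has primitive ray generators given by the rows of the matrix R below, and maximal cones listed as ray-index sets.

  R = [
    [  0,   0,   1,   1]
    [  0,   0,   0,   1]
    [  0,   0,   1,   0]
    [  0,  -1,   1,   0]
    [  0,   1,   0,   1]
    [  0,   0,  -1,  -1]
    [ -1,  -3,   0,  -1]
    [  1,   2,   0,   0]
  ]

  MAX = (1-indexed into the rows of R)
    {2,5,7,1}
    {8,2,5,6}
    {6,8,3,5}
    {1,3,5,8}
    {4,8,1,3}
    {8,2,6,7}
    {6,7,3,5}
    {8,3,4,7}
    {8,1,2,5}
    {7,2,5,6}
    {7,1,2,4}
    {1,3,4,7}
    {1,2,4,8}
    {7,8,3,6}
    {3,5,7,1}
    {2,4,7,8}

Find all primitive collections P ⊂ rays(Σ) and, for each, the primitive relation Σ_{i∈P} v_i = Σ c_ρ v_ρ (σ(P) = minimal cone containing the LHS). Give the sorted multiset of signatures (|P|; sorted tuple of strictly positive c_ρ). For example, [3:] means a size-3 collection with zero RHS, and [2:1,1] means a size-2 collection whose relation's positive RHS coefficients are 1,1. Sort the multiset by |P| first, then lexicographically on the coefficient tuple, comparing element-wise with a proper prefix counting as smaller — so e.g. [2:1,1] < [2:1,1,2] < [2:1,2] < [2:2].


Σ has 6 primitive collections:

  P={1,6}:  v_{1} + v_{6} = 0 — sig = [2:]
  P={2,3}:  v_{2} + v_{3} = v_{1} — sig = [2:1]
  P={4,5}:  v_{4} + v_{5} = v_{1} — sig = [2:1]
  P={4,6}:  v_{4} + v_{6} = v_{7} + v_{8} — sig = [2:1,1]
  P={5,7,8}:  v_{5} + v_{7} + v_{8} = 0 — sig = [3:]
  P={1,7,8}:  v_{1} + v_{7} + v_{8} = v_{4} — sig = [3:1]

Signatures (|P|; sorted positive RHS coefficients), sorted:
{ [2:],  [2:1] ×2,  [2:1,1],  [3:],  [3:1] }


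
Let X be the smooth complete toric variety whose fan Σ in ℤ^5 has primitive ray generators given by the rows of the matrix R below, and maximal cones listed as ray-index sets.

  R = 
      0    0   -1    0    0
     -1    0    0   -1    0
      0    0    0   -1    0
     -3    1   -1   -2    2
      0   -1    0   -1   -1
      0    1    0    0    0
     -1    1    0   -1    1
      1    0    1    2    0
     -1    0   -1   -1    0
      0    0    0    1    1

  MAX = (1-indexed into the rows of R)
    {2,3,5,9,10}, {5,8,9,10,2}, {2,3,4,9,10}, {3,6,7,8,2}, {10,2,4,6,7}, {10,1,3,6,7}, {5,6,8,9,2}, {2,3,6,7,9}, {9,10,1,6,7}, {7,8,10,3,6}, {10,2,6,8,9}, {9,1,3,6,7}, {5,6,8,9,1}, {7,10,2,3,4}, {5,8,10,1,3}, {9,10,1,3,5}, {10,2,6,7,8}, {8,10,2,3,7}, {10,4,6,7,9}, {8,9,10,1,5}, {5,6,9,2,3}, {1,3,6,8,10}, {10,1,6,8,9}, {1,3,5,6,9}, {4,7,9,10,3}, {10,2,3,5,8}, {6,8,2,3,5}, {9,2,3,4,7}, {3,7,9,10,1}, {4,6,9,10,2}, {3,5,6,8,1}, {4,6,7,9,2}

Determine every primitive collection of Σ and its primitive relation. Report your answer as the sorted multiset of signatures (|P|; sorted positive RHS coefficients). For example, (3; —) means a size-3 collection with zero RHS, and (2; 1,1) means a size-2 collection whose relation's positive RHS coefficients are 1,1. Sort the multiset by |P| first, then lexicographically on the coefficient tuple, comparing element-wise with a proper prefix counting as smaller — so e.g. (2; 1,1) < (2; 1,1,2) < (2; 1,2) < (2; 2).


The 13 primitive collections of Σ (r=10, n=5):

  P = {1,2}:  v_{1} + v_{2} = v_{9}  ⟹  sig = (2; 1)
  P = {5,7}:  v_{5} + v_{7} = v_{2} + v_{3}  ⟹  sig = (2; 1,1)
  P = {4,5}:  v_{4} + v_{5} = 2·v_{2} + v_{3} + v_{9} + v_{10}  ⟹  sig = (2; 1,1,1,2)
  P = {1,4}:  v_{1} + v_{4} = v_{7} + 2·v_{9} + v_{10}  ⟹  sig = (2; 1,1,2)
  P = {4,8}:  v_{4} + v_{8} = 2·v_{2} + v_{6} + 2·v_{10}  ⟹  sig = (2; 1,2,2)
  P = {3,8,9}:  v_{3} + v_{8} + v_{9} = 0  ⟹  sig = (3; —)
  P = {5,6,10}:  v_{5} + v_{6} + v_{10} = 0  ⟹  sig = (3; —)
  P = {1,7,8}:  v_{1} + v_{7} + v_{8} = v_{6} + v_{10}  ⟹  sig = (3; 1,1)
  P = {7,8,9}:  v_{7} + v_{8} + v_{9} = v_{2} + v_{6} + v_{10}  ⟹  sig = (3; 1,1,1)
  P = {3,4,6}:  v_{3} + v_{4} + v_{6} = 2·v_{7} + v_{9}  ⟹  sig = (3; 1,2)
  P = {2,3,6,10}:  v_{2} + v_{3} + v_{6} + v_{10} = v_{7}  ⟹  sig = (4; 1)
  P = {2,7,9,10}:  v_{2} + v_{7} + v_{9} + v_{10} = v_{4}  ⟹  sig = (4; 1)
  P = {3,6,9,10}:  v_{3} + v_{6} + v_{9} + v_{10} = v_{1} + v_{7}  ⟹  sig = (4; 1,1)

so the primitive-relation signature multiset is
[(2; 1), (2; 1,1), (2; 1,1,1,2), (2; 1,1,2), (2; 1,2,2), (3; —), (3; —), (3; 1,1), (3; 1,1,1), (3; 1,2), (4; 1), (4; 1), (4; 1,1)]


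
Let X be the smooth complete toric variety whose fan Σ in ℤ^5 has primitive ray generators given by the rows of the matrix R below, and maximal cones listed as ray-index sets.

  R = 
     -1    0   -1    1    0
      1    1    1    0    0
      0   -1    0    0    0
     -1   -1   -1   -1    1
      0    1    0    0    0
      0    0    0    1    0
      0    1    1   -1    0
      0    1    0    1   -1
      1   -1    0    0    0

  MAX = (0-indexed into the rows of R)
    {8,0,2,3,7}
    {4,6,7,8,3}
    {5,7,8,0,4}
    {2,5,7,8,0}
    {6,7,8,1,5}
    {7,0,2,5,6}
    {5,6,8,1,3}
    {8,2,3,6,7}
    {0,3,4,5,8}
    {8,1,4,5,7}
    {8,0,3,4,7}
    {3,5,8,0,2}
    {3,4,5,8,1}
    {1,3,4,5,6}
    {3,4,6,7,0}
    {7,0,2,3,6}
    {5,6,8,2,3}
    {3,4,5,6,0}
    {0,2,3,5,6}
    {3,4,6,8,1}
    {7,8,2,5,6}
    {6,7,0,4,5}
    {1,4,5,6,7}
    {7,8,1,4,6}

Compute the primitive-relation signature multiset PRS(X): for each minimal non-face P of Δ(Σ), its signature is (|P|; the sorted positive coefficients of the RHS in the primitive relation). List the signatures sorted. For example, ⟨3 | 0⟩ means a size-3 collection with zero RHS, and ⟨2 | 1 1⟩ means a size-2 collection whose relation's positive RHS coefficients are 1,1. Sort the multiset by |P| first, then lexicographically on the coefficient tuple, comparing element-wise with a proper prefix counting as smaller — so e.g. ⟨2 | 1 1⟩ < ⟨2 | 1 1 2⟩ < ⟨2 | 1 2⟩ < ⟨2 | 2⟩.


Primitive collections (7):

  {2,4}:  v_{2} + v_{4} = 0  so sig = ⟨2 | 0⟩
  {0,1}:  v_{0} + v_{1} = v_{4} + v_{5}  so sig = ⟨2 | 1 1⟩
  {1,2}:  v_{1} + v_{2} = v_{5} + v_{6} + v_{8}  so sig = ⟨2 | 1 1 1⟩
  {0,6,8}:  v_{0} + v_{6} + v_{8} = 0  so sig = ⟨3 | 0⟩
  {1,3,7}:  v_{1} + v_{3} + v_{7} = v_{4}  so sig = ⟨3 | 1⟩
  {3,5,7}:  v_{3} + v_{5} + v_{7} = v_{0}  so sig = ⟨3 | 1⟩
  {4,5,6,8}:  v_{4} + v_{5} + v_{6} + v_{8} = v_{1}  so sig = ⟨4 | 1⟩

Hence PRS(X_Σ) =
    |P|=2: 3 collections, coeffs (), (1,1), (1,1,1)
    |P|=3: 3 collections, coeffs (), (1), (1)
    |P|=4: 1 collection, coeffs (1)


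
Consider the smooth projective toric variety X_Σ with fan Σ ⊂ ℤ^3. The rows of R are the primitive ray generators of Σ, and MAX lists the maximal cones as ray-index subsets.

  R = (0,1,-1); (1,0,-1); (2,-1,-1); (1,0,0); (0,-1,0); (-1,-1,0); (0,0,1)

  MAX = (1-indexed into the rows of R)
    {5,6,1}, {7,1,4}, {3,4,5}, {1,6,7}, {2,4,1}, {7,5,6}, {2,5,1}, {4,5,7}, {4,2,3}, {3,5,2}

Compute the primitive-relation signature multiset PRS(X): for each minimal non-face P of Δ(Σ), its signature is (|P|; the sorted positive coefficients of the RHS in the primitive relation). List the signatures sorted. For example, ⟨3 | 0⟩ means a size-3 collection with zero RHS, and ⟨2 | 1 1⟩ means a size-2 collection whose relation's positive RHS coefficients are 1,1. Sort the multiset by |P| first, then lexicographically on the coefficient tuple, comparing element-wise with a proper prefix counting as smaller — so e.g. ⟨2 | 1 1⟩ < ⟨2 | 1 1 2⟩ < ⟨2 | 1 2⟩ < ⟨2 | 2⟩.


Δ(Σ) — 7 vertices, 9 min non-faces:

  P={2,7}:  v_{2} + v_{7} = v_{4}  so sig = ⟨2 | 1⟩
  P={4,6}:  v_{4} + v_{6} = v_{5}  so sig = ⟨2 | 1⟩
  P={2,6}:  v_{2} + v_{6} = v_{1} + 2·v_{5}  so sig = ⟨2 | 1 2⟩
  P={3,6}:  v_{3} + v_{6} = v_{2} + 2·v_{5}  so sig = ⟨2 | 1 2⟩
  P={3,7}:  v_{3} + v_{7} = 2·v_{4} + v_{5}  so sig = ⟨2 | 1 2⟩
  P={1,3}:  v_{1} + v_{3} = 2·v_{2}  so sig = ⟨2 | 2⟩
  P={1,5,7}:  v_{1} + v_{5} + v_{7} = 0  so sig = ⟨3 | 0⟩
  P={1,4,5}:  v_{1} + v_{4} + v_{5} = v_{2}  so sig = ⟨3 | 1⟩
  P={2,4,5}:  v_{2} + v_{4} + v_{5} = v_{3}  so sig = ⟨3 | 1⟩

Hence PRS(X_Σ) =
    ⟨2 | 1⟩
    ⟨2 | 1⟩
    ⟨2 | 1 2⟩
    ⟨2 | 1 2⟩
    ⟨2 | 1 2⟩
    ⟨2 | 2⟩
    ⟨3 | 0⟩
    ⟨3 | 1⟩
    ⟨3 | 1⟩


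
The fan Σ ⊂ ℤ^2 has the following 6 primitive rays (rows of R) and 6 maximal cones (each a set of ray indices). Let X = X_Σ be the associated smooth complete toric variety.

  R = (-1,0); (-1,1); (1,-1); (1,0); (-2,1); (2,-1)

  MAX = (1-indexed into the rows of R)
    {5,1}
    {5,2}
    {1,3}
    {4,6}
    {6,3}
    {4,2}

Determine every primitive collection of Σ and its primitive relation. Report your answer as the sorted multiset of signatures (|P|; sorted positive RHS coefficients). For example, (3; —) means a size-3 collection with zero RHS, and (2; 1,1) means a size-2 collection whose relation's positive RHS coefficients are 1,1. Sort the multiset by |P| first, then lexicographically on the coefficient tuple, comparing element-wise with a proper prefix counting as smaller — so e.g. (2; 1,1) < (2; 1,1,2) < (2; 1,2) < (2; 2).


|primitive collections| = 9. Relations:

  {1,4}:  v_{1} + v_{4} = 0 ; sig = (2; —)
  {2,3}:  v_{2} + v_{3} = 0 ; sig = (2; —)
  {5,6}:  v_{5} + v_{6} = 0 ; sig = (2; —)
  {1,2}:  v_{1} + v_{2} = v_{5} ; sig = (2; 1)
  {1,6}:  v_{1} + v_{6} = v_{3} ; sig = (2; 1)
  {2,6}:  v_{2} + v_{6} = v_{4} ; sig = (2; 1)
  {3,4}:  v_{3} + v_{4} = v_{6} ; sig = (2; 1)
  {3,5}:  v_{3} + v_{5} = v_{1} ; sig = (2; 1)
  {4,5}:  v_{4} + v_{5} = v_{2} ; sig = (2; 1)

Sorted signature multiset PRS(X):
{ (2; —) ×3,  (2; 1) ×6 }


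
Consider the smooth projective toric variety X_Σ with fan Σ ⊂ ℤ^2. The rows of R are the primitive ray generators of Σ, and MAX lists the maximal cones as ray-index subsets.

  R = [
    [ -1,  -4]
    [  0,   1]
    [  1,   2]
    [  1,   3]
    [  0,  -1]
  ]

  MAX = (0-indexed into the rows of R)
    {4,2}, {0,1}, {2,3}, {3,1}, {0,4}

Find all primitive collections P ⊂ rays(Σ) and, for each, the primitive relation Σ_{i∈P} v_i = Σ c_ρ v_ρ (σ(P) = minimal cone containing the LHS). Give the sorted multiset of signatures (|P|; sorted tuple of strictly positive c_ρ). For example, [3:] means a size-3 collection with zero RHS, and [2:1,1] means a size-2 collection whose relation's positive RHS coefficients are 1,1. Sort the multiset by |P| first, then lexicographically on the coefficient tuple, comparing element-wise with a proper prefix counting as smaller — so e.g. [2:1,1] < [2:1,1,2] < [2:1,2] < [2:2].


Primitive collections (5):

  • {1,4}:  v_{1} + v_{4} = 0  ⟹  sig = [2:]
  • {0,3}:  v_{0} + v_{3} = v_{4}  ⟹  sig = [2:1]
  • {1,2}:  v_{1} + v_{2} = v_{3}  ⟹  sig = [2:1]
  • {3,4}:  v_{3} + v_{4} = v_{2}  ⟹  sig = [2:1]
  • {0,2}:  v_{0} + v_{2} = 2·v_{4}  ⟹  sig = [2:2]

so the primitive-relation signature multiset is
    |P|=2: 5 collections, coeffs (), (1), (1), (1), (2)


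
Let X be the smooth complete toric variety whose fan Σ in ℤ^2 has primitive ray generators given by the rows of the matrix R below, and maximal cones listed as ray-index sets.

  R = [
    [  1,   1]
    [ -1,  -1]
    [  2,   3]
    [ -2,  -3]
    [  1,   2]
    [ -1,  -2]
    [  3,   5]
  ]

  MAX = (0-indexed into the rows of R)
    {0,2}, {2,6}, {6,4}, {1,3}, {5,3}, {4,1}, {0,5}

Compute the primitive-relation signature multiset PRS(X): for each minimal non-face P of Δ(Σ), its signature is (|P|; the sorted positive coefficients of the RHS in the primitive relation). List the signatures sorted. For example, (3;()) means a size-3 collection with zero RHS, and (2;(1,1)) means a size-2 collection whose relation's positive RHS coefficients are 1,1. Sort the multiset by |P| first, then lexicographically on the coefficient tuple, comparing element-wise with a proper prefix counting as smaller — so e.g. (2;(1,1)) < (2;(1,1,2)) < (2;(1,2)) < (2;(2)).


|primitive collections| = 14. Relations:

  P = {0,1}:  v_{0} + v_{1} = 0  ⇒ sig = (2;())
  P = {2,3}:  v_{2} + v_{3} = 0  ⇒ sig = (2;())
  P = {4,5}:  v_{4} + v_{5} = 0  ⇒ sig = (2;())
  P = {0,3}:  v_{0} + v_{3} = v_{5}  ⇒ sig = (2;(1))
  P = {0,4}:  v_{0} + v_{4} = v_{2}  ⇒ sig = (2;(1))
  P = {1,2}:  v_{1} + v_{2} = v_{4}  ⇒ sig = (2;(1))
  P = {1,5}:  v_{1} + v_{5} = v_{3}  ⇒ sig = (2;(1))
  P = {2,4}:  v_{2} + v_{4} = v_{6}  ⇒ sig = (2;(1))
  P = {2,5}:  v_{2} + v_{5} = v_{0}  ⇒ sig = (2;(1))
  P = {3,4}:  v_{3} + v_{4} = v_{1}  ⇒ sig = (2;(1))
  P = {3,6}:  v_{3} + v_{6} = v_{4}  ⇒ sig = (2;(1))
  P = {5,6}:  v_{5} + v_{6} = v_{2}  ⇒ sig = (2;(1))
  P = {0,6}:  v_{0} + v_{6} = 2·v_{2}  ⇒ sig = (2;(2))
  P = {1,6}:  v_{1} + v_{6} = 2·v_{4}  ⇒ sig = (2;(2))

Sorted signature multiset PRS(X):
{ (2;()) ×3,  (2;(1)) ×9,  (2;(2)) ×2 }


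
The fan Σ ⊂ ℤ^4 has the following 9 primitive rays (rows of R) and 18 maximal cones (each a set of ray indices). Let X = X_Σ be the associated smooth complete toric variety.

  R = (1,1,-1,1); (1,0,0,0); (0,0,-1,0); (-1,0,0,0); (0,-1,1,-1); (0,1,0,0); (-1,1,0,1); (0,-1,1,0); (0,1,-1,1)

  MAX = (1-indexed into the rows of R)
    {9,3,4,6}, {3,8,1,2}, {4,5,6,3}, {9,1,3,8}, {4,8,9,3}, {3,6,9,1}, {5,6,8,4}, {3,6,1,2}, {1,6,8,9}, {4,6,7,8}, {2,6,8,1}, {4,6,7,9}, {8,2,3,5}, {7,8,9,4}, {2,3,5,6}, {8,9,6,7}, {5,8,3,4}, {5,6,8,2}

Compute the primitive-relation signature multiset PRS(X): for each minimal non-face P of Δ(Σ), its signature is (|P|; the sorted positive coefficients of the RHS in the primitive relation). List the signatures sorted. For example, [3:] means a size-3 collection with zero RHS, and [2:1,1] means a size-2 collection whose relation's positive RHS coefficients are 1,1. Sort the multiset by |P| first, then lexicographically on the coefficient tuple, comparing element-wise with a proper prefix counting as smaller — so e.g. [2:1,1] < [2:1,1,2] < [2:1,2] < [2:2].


11 collections generate NE(X_Σ); each relation:

  {2,4}:  v_{2} + v_{4} = 0  so sig = [2:]
  {5,9}:  v_{5} + v_{9} = 0  so sig = [2:]
  {1,4}:  v_{1} + v_{4} = v_{9}  so sig = [2:1]
  {1,5}:  v_{1} + v_{5} = v_{2}  so sig = [2:1]
  {2,9}:  v_{2} + v_{9} = v_{1}  so sig = [2:1]
  {3,7}:  v_{3} + v_{7} = v_{4} + v_{9}  so sig = [2:1,1]
  {2,7}:  v_{2} + v_{7} = v_{6} + v_{8} + v_{9}  so sig = [2:1,1,1]
  {5,7}:  v_{5} + v_{7} = v_{4} + v_{6} + v_{8}  so sig = [2:1,1,1]
  {1,7}:  v_{1} + v_{7} = v_{6} + v_{8} + 2·v_{9}  so sig = [2:1,1,2]
  {3,6,8}:  v_{3} + v_{6} + v_{8} = 0  so sig = [3:]
  {4,6,8,9}:  v_{4} + v_{6} + v_{8} + v_{9} = v_{7}  so sig = [4:1]

Signatures (|P|; sorted positive RHS coefficients), sorted:
    |P|=2: 9 collections, coeffs (), (), (1), (1), (1), (1,1), (1,1,1), (1,1,1), (1,1,2)
    |P|=3: 1 collection, coeffs ()
    |P|=4: 1 collection, coeffs (1)


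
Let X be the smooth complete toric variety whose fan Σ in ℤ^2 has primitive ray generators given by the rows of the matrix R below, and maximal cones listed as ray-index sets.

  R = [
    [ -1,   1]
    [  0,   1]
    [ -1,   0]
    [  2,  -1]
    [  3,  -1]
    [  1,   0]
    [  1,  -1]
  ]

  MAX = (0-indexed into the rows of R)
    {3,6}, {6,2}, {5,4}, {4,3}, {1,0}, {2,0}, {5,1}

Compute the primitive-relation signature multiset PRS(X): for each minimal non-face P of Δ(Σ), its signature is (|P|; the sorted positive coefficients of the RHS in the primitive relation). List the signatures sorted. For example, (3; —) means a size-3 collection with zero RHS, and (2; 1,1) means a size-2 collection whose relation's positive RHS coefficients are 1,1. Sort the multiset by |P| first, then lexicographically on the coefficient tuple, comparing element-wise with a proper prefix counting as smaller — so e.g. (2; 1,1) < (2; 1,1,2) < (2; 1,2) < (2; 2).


14 collections generate NE(X_Σ); each relation:

  P = {0,6}:  v_{0} + v_{6} = 0 ; sig = (2; —)
  P = {2,5}:  v_{2} + v_{5} = 0 ; sig = (2; —)
  P = {0,3}:  v_{0} + v_{3} = v_{5} ; sig = (2; 1)
  P = {0,5}:  v_{0} + v_{5} = v_{1} ; sig = (2; 1)
  P = {1,2}:  v_{1} + v_{2} = v_{0} ; sig = (2; 1)
  P = {1,6}:  v_{1} + v_{6} = v_{5} ; sig = (2; 1)
  P = {2,3}:  v_{2} + v_{3} = v_{6} ; sig = (2; 1)
  P = {2,4}:  v_{2} + v_{4} = v_{3} ; sig = (2; 1)
  P = {3,5}:  v_{3} + v_{5} = v_{4} ; sig = (2; 1)
  P = {5,6}:  v_{5} + v_{6} = v_{3} ; sig = (2; 1)
  P = {0,4}:  v_{0} + v_{4} = 2·v_{5} ; sig = (2; 2)
  P = {1,3}:  v_{1} + v_{3} = 2·v_{5} ; sig = (2; 2)
  P = {4,6}:  v_{4} + v_{6} = 2·v_{3} ; sig = (2; 2)
  P = {1,4}:  v_{1} + v_{4} = 3·v_{5} ; sig = (2; 3)

Hence PRS(X_Σ) =
    |P|=2: 14 collections, coeffs (), (), (1), (1), (1), (1), (1), (1), (1), (1), (2), (2), (2), (3)


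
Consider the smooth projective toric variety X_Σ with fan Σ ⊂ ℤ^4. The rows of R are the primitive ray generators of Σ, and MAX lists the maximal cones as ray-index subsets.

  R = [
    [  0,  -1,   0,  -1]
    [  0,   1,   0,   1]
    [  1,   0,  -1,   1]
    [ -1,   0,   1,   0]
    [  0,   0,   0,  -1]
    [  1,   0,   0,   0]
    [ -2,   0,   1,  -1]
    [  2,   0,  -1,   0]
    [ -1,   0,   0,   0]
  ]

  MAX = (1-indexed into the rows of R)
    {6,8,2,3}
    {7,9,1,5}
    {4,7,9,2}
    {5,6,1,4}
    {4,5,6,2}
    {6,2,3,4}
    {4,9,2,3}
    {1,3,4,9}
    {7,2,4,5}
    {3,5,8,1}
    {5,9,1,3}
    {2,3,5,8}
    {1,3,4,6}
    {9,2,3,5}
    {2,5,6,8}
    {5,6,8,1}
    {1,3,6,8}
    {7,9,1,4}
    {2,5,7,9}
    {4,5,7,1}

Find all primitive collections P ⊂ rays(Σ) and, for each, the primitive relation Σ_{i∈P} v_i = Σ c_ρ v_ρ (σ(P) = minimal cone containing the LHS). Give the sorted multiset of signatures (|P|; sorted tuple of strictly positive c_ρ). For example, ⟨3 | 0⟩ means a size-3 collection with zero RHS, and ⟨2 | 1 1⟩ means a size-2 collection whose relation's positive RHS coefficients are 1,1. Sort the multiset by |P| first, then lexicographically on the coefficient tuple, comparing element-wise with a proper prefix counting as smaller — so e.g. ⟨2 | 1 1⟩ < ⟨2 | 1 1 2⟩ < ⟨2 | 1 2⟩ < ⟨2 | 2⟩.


The 10 primitive collections of Σ (r=9, n=4):

  {1,2}:  v_{1} + v_{2} = 0  →  sig = ⟨2 | 0⟩
  {6,9}:  v_{6} + v_{9} = 0  →  sig = ⟨2 | 0⟩
  {3,7}:  v_{3} + v_{7} = v_{9}  →  sig = ⟨2 | 1⟩
  {4,8}:  v_{4} + v_{8} = v_{6}  →  sig = ⟨2 | 1⟩
  {7,8}:  v_{7} + v_{8} = v_{5}  →  sig = ⟨2 | 1⟩
  {6,7}:  v_{6} + v_{7} = v_{4} + v_{5}  →  sig = ⟨2 | 1 1⟩
  {8,9}:  v_{8} + v_{9} = v_{3} + v_{5}  →  sig = ⟨2 | 1 1⟩
  {3,4,5}:  v_{3} + v_{4} + v_{5} = 0  →  sig = ⟨3 | 0⟩
  {3,5,6}:  v_{3} + v_{5} + v_{6} = v_{8}  →  sig = ⟨3 | 1⟩
  {4,5,9}:  v_{4} + v_{5} + v_{9} = v_{7}  →  sig = ⟨3 | 1⟩

Sorted signature multiset PRS(X):
    ⟨2 | 0⟩
    ⟨2 | 0⟩
    ⟨2 | 1⟩
    ⟨2 | 1⟩
    ⟨2 | 1⟩
    ⟨2 | 1 1⟩
    ⟨2 | 1 1⟩
    ⟨3 | 0⟩
    ⟨3 | 1⟩
    ⟨3 | 1⟩


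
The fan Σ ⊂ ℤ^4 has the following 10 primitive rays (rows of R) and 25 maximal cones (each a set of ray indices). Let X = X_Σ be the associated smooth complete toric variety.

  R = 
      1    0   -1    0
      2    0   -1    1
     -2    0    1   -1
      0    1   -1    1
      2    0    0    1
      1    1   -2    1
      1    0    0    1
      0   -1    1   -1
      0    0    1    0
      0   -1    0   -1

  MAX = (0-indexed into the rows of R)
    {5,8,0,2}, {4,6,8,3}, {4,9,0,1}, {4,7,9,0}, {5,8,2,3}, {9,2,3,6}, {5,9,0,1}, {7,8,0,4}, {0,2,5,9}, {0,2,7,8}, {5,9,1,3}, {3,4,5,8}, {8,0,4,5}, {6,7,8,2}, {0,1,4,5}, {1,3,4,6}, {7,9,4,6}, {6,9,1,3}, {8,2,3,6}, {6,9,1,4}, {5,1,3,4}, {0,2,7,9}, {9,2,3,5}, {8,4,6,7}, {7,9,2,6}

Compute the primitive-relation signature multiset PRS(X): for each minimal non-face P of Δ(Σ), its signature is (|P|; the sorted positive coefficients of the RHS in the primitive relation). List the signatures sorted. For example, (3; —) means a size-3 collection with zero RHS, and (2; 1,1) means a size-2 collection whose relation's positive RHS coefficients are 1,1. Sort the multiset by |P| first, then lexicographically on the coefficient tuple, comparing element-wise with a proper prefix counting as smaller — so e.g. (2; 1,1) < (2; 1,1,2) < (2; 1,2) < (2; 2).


Minimal non-faces — 12 found among 10 rays, 25 max cones:

  P={1,2}:  v_{1} + v_{2} = 0  →  sig = (2; —)
  P={3,7}:  v_{3} + v_{7} = 0  →  sig = (2; —)
  P={0,3}:  v_{0} + v_{3} = v_{5}  →  sig = (2; 1)
  P={0,6}:  v_{0} + v_{6} = v_{1}  →  sig = (2; 1)
  P={1,8}:  v_{1} + v_{8} = v_{4}  →  sig = (2; 1)
  P={2,4}:  v_{2} + v_{4} = v_{8}  →  sig = (2; 1)
  P={5,7}:  v_{5} + v_{7} = v_{0}  →  sig = (2; 1)
  P={8,9}:  v_{8} + v_{9} = v_{7}  →  sig = (2; 1)
  P={1,7}:  v_{1} + v_{7} = v_{4} + v_{9}  →  sig = (2; 1,1)
  P={5,6}:  v_{5} + v_{6} = v_{1} + v_{3}  →  sig = (2; 1,1)
  P={3,4,9}:  v_{3} + v_{4} + v_{9} = v_{1}  →  sig = (3; 1)
  P={4,5,9}:  v_{4} + v_{5} + v_{9} = v_{0} + v_{1}  →  sig = (3; 1,1)

Hence PRS(X_Σ) =
{ (2; —) ×2,  (2; 1) ×6,  (2; 1,1) ×2,  (3; 1),  (3; 1,1) }


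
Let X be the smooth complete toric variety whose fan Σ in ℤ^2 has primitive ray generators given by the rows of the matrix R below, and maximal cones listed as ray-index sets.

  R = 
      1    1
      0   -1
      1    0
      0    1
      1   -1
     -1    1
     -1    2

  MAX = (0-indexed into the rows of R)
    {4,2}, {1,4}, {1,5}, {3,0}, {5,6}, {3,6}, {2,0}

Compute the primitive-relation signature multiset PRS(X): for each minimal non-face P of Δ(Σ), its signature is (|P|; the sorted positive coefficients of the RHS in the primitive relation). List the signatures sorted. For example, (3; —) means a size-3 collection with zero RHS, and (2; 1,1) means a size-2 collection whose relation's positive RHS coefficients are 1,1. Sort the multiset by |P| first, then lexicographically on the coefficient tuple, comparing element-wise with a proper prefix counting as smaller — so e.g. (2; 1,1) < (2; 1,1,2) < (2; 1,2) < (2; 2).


Δ(Σ) — 7 vertices, 14 min non-faces:

  P={1,3}:  v_{1} + v_{3} = 0 — sig = (2; —)
  P={4,5}:  v_{4} + v_{5} = 0 — sig = (2; —)
  P={0,1}:  v_{0} + v_{1} = v_{2} — sig = (2; 1)
  P={1,2}:  v_{1} + v_{2} = v_{4} — sig = (2; 1)
  P={1,6}:  v_{1} + v_{6} = v_{5} — sig = (2; 1)
  P={2,3}:  v_{2} + v_{3} = v_{0} — sig = (2; 1)
  P={2,5}:  v_{2} + v_{5} = v_{3} — sig = (2; 1)
  P={3,4}:  v_{3} + v_{4} = v_{2} — sig = (2; 1)
  P={3,5}:  v_{3} + v_{5} = v_{6} — sig = (2; 1)
  P={4,6}:  v_{4} + v_{6} = v_{3} — sig = (2; 1)
  P={0,4}:  v_{0} + v_{4} = 2·v_{2} — sig = (2; 2)
  P={0,5}:  v_{0} + v_{5} = 2·v_{3} — sig = (2; 2)
  P={2,6}:  v_{2} + v_{6} = 2·v_{3} — sig = (2; 2)
  P={0,6}:  v_{0} + v_{6} = 3·v_{3} — sig = (2; 3)

so the primitive-relation signature multiset is
    (2; —)
    (2; —)
    (2; 1)
    (2; 1)
    (2; 1)
    (2; 1)
    (2; 1)
    (2; 1)
    (2; 1)
    (2; 1)
    (2; 2)
    (2; 2)
    (2; 2)
    (2; 3)


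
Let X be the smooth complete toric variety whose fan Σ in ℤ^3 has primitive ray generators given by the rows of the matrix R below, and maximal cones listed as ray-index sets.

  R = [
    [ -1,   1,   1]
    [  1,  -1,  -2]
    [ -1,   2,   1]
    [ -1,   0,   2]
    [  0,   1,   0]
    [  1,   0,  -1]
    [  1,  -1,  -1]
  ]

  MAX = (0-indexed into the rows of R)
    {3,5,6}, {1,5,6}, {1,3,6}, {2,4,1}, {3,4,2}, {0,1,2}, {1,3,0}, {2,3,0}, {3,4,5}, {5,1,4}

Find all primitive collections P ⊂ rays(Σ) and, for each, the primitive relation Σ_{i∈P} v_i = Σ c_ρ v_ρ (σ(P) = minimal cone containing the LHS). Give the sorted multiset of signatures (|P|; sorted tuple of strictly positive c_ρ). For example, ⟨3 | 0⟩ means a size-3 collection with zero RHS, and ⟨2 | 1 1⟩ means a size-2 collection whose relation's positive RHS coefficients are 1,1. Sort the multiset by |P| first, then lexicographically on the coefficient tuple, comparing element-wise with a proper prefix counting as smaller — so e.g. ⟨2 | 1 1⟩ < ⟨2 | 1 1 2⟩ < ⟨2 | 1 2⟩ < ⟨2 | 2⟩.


9 minimal non-faces of Δ(Σ) (on 7 rays):

  • {0,6}:  v_{0} + v_{6} = 0 ; sig = ⟨2 | 0⟩
  • {0,4}:  v_{0} + v_{4} = v_{2} ; sig = ⟨2 | 1⟩
  • {0,5}:  v_{0} + v_{5} = v_{4} ; sig = ⟨2 | 1⟩
  • {2,6}:  v_{2} + v_{6} = v_{4} ; sig = ⟨2 | 1⟩
  • {4,6}:  v_{4} + v_{6} = v_{5} ; sig = ⟨2 | 1⟩
  • {2,5}:  v_{2} + v_{5} = 2·v_{4} ; sig = ⟨2 | 2⟩
  • {1,3,4}:  v_{1} + v_{3} + v_{4} = 0 ; sig = ⟨3 | 0⟩
  • {1,2,3}:  v_{1} + v_{2} + v_{3} = v_{0} ; sig = ⟨3 | 1⟩
  • {1,3,5}:  v_{1} + v_{3} + v_{5} = v_{6} ; sig = ⟨3 | 1⟩

Hence PRS(X_Σ) =
    ⟨2 | 0⟩
    ⟨2 | 1⟩
    ⟨2 | 1⟩
    ⟨2 | 1⟩
    ⟨2 | 1⟩
    ⟨2 | 2⟩
    ⟨3 | 0⟩
    ⟨3 | 1⟩
    ⟨3 | 1⟩


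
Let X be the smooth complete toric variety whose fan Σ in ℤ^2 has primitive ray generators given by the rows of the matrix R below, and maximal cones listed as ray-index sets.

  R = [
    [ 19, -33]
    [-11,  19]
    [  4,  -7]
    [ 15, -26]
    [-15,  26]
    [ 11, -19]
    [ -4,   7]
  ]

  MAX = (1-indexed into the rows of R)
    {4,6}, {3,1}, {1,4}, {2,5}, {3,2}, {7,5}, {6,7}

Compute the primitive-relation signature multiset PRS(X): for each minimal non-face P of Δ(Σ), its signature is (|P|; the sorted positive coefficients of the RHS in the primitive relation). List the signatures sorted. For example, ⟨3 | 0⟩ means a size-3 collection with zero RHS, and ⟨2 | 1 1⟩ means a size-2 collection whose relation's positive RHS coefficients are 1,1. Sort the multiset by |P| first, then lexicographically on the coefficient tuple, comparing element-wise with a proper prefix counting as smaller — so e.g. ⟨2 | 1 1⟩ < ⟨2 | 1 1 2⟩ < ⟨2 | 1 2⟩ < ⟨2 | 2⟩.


Δ(Σ) — 7 vertices, 14 min non-faces:

  P={2,6}:  v_{2} + v_{6} = 0  ⇒ sig = ⟨2 | 0⟩
  P={3,7}:  v_{3} + v_{7} = 0  ⇒ sig = ⟨2 | 0⟩
  P={4,5}:  v_{4} + v_{5} = 0  ⇒ sig = ⟨2 | 0⟩
  P={1,5}:  v_{1} + v_{5} = v_{3}  ⇒ sig = ⟨2 | 1⟩
  P={1,7}:  v_{1} + v_{7} = v_{4}  ⇒ sig = ⟨2 | 1⟩
  P={2,4}:  v_{2} + v_{4} = v_{3}  ⇒ sig = ⟨2 | 1⟩
  P={2,7}:  v_{2} + v_{7} = v_{5}  ⇒ sig = ⟨2 | 1⟩
  P={3,4}:  v_{3} + v_{4} = v_{1}  ⇒ sig = ⟨2 | 1⟩
  P={3,5}:  v_{3} + v_{5} = v_{2}  ⇒ sig = ⟨2 | 1⟩
  P={3,6}:  v_{3} + v_{6} = v_{4}  ⇒ sig = ⟨2 | 1⟩
  P={4,7}:  v_{4} + v_{7} = v_{6}  ⇒ sig = ⟨2 | 1⟩
  P={5,6}:  v_{5} + v_{6} = v_{7}  ⇒ sig = ⟨2 | 1⟩
  P={1,2}:  v_{1} + v_{2} = 2·v_{3}  ⇒ sig = ⟨2 | 2⟩
  P={1,6}:  v_{1} + v_{6} = 2·v_{4}  ⇒ sig = ⟨2 | 2⟩

Hence PRS(X_Σ) =
    |P|=2: 14 collections, coeffs (), (), (), (1), (1), (1), (1), (1), (1), (1), (1), (1), (2), (2)


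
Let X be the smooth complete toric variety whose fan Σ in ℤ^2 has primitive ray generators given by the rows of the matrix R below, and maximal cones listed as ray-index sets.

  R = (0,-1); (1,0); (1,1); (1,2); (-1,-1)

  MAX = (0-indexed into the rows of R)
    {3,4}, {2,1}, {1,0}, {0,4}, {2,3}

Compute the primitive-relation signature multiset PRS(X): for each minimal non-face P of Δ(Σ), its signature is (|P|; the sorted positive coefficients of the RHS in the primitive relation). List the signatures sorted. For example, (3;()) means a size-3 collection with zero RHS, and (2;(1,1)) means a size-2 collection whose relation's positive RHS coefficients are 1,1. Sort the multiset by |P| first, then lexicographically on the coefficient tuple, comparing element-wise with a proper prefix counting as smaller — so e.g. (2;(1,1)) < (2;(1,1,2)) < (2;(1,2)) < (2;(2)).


|primitive collections| = 5. Relations:

  P = {2,4}:  v_{2} + v_{4} = 0  ⟹  sig = (2;())
  P = {0,2}:  v_{0} + v_{2} = v_{1}  ⟹  sig = (2;(1))
  P = {0,3}:  v_{0} + v_{3} = v_{2}  ⟹  sig = (2;(1))
  P = {1,4}:  v_{1} + v_{4} = v_{0}  ⟹  sig = (2;(1))
  P = {1,3}:  v_{1} + v_{3} = 2·v_{2}  ⟹  sig = (2;(2))

so the primitive-relation signature multiset is
[(2;()), (2;(1)), (2;(1)), (2;(1)), (2;(2))]


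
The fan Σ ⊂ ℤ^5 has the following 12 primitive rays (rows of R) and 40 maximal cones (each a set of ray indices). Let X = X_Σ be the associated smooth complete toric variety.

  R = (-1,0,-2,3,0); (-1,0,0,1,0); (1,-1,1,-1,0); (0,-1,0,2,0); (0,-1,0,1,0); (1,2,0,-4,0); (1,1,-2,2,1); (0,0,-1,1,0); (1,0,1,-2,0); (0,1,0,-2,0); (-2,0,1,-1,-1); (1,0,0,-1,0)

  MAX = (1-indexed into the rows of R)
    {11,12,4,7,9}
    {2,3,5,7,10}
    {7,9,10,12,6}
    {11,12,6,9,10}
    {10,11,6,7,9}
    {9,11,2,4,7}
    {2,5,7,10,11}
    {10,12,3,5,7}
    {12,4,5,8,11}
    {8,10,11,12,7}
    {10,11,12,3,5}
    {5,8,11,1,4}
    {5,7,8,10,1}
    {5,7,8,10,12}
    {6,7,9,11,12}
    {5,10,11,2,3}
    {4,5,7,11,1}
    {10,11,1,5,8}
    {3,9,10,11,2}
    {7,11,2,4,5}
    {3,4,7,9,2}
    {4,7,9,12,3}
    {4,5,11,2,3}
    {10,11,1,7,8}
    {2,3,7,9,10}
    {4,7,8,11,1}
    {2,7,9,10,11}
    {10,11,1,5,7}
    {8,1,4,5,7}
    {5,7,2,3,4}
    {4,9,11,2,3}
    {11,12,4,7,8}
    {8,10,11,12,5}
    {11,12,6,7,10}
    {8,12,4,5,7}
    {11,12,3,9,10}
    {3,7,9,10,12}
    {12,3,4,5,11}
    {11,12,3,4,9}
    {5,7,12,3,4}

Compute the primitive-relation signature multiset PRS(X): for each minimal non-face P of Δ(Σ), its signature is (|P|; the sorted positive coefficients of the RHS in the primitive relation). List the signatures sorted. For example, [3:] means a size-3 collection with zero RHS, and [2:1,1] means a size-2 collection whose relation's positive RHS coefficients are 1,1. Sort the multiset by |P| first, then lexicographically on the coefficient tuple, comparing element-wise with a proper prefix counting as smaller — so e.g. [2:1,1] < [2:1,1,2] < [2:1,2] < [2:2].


20 minimal non-faces of Δ(Σ) (on 12 rays):

  • {2,12}:  v_{2} + v_{12} = 0  so sig = [2:]
  • {4,10}:  v_{4} + v_{10} = 0  so sig = [2:]
  • {1,9}:  v_{1} + v_{9} = v_{8}  so sig = [2:1]
  • {5,9}:  v_{5} + v_{9} = v_{3}  so sig = [2:1]
  • {8,9}:  v_{8} + v_{9} = v_{12}  so sig = [2:1]
  • {1,3}:  v_{1} + v_{3} = v_{5} + v_{8}  so sig = [2:1,1]
  • {3,8}:  v_{3} + v_{8} = v_{5} + v_{12}  so sig = [2:1,1]
  • {5,6}:  v_{5} + v_{6} = v_{10} + v_{12}  so sig = [2:1,1]
  • {2,8}:  v_{2} + v_{8} = v_{5} + v_{7} + v_{11}  so sig = [2:1,1,1]
  • {3,6}:  v_{3} + v_{6} = v_{9} + v_{10} + v_{12}  so sig = [2:1,1,1]
  • {2,6}:  v_{2} + v_{6} = v_{7} + v_{9} + v_{10} + v_{11}  so sig = [2:1,1,1,1]
  • {4,6}:  v_{4} + v_{6} = v_{7} + v_{9} + v_{11} + v_{12}  so sig = [2:1,1,1,1]
  • {1,6}:  v_{1} + v_{6} = v_{7} + v_{8} + v_{10} + v_{11} + v_{12}  so sig = [2:1,1,1,1,1]
  • {6,8}:  v_{6} + v_{8} = v_{7} + v_{10} + v_{11} + 2·v_{12}  so sig = [2:1,1,1,2]
  • {1,12}:  v_{1} + v_{12} = 2·v_{8}  so sig = [2:2]
  • {1,2}:  v_{1} + v_{2} = 2·v_{5} + 2·v_{7} + 2·v_{11}  so sig = [2:2,2,2]
  • {3,7,11}:  v_{3} + v_{7} + v_{11} = 0  so sig = [3:]
  • {5,7,8,11}:  v_{5} + v_{7} + v_{8} + v_{11} = v_{1}  so sig = [4:1]
  • {5,7,11,12}:  v_{5} + v_{7} + v_{11} + v_{12} = v_{8}  so sig = [4:1]
  • {7,9,10,11,12}:  v_{7} + v_{9} + v_{10} + v_{11} + v_{12} = v_{6}  so sig = [5:1]

Hence PRS(X_Σ) =
    [2:]
    [2:]
    [2:1]
    [2:1]
    [2:1]
    [2:1,1]
    [2:1,1]
    [2:1,1]
    [2:1,1,1]
    [2:1,1,1]
    [2:1,1,1,1]
    [2:1,1,1,1]
    [2:1,1,1,1,1]
    [2:1,1,1,2]
    [2:2]
    [2:2,2,2]
    [3:]
    [4:1]
    [4:1]
    [5:1]
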